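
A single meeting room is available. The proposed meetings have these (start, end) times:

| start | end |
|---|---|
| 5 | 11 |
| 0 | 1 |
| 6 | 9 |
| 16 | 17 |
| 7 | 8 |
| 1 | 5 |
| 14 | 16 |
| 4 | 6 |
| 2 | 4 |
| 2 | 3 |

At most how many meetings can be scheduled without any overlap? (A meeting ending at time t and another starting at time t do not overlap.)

Sorted by end: (0,1)  (2,3)  (2,4)  (1,5)  (4,6)  (7,8)  (6,9)  (5,11)  (14,16)  (16,17)
take (0,1); take (2,3); take (4,6); take (7,8); skip (6,9); skip (5,11); take (14,16); take (16,17).
Selected 6 meetings.

6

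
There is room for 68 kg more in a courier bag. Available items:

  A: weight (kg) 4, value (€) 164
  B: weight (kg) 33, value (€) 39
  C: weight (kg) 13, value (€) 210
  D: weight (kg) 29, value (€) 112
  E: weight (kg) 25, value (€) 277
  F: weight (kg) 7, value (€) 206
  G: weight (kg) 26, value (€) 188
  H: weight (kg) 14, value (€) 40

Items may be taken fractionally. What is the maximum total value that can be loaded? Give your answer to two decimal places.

Ratios (sorted): A 41.00, F 29.43, C 16.15, E 11.08, G 7.23, D 3.86, H 2.86, B 1.18
take A (4 @ 164); take F (7 @ 206); take C (13 @ 210); take E (25 @ 277); take 19/26 of G → 137.38. Capacity used 68/68.
Total value = 994.38

994.38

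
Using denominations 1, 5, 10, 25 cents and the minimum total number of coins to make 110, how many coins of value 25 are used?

Use the largest denomination that fits, subtract, and repeat.
110 − 4×25→10 − 1×10→0
Count of 25: 4

4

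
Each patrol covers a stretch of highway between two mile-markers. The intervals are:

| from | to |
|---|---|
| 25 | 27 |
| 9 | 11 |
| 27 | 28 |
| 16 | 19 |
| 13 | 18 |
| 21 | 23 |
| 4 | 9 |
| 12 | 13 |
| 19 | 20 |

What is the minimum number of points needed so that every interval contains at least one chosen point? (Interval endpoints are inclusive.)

Sorted: [4,9] [9,11] [12,13] [13,18] [16,19] [19,20] [21,23] [25,27] [27,28]
{[4,9],[9,11]} hit by 9; {[12,13],[13,18]} hit by 13; {[16,19],[19,20]} hit by 19; {[21,23]} hit by 23; {[25,27],[27,28]} hit by 27.
Points: 9, 13, 19, 23, 27 (5 total).

5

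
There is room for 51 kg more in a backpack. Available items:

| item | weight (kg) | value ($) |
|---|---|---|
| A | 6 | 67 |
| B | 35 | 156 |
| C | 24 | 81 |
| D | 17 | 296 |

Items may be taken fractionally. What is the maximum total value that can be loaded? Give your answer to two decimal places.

487.80

Sort by value per unit weight and fill in that order.
Ratios (sorted): D 17.41, A 11.17, B 4.46, C 3.38
take D (17 @ 296); take A (6 @ 67); take 28/35 of B → 124.80. Capacity used 51/51.
Total value = 487.80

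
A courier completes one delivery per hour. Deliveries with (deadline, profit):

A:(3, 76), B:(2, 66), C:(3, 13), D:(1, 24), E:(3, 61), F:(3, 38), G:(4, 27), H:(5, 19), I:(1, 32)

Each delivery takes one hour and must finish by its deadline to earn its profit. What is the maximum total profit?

Take jobs in profit order; each goes to the latest open slot no later than its deadline.
By profit: A(d3,76), B(d2,66), E(d3,61), F(d3,38), I(d1,32), G(d4,27), D(d1,24), H(d5,19), C(d3,13)
A→slot 3; B→slot 2; E→slot 1; F skipped; I skipped; G→slot 4; D skipped; H→slot 5; C skipped.
Profit = 61 + 66 + 76 + 27 + 19 = 249

249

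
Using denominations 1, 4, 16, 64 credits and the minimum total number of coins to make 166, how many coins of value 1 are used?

Greedy: take as many of the largest coin as possible, then repeat with the remainder.
166 = 2×64 + 2×16 + 1×4 + 2×1
Count of 1: 2

2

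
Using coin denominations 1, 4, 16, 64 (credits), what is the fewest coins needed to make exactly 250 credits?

Use the largest denomination that fits, subtract, and repeat.
250 − 3×64→58 − 3×16→10 − 2×4→2 − 2×1→0
Total coins = 3 + 3 + 2 + 2 = 10

10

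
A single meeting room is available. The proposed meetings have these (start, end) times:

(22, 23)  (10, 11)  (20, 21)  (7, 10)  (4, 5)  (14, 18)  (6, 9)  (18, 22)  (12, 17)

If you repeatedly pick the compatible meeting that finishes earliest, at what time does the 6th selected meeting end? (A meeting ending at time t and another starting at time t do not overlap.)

23

By end time: (4,5), (6,9), (7,10), (10,11), (12,17), (14,18), (20,21), (18,22), (22,23).
Pick (4,5); next start ≥ 5 → (6,9); next start ≥ 9 → (10,11); next start ≥ 11 → (12,17); next start ≥ 17 → (20,21); next start ≥ 21 → (22,23).
Selected: (4,5) (6,9) (10,11) (12,17) (20,21) (22,23)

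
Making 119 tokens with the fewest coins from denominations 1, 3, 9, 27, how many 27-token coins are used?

4

Greedy: take as many of the largest coin as possible, then repeat with the remainder.
119 = 4×27 + 1×9 + 2×1
Count of 27: 4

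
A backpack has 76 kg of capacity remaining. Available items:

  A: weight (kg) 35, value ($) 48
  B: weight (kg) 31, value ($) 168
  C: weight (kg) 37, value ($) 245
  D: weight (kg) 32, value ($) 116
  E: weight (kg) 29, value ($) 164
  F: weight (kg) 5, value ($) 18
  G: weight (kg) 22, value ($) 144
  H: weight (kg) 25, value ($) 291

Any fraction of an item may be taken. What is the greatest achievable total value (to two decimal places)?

627.64

Sort by value per unit weight and fill in that order.
Order: H (291/25=11.64) > C (245/37=6.62) > G (144/22=6.55) > E (164/29=5.66) > B (168/31=5.42) > D (116/32=3.62) > F (18/5=3.60) > A (48/35=1.37)
Fill: take H (25 @ 291) → take C (37 @ 245) → take 14/22 of G → 91.64; 76/76 used.
Total value = 627.64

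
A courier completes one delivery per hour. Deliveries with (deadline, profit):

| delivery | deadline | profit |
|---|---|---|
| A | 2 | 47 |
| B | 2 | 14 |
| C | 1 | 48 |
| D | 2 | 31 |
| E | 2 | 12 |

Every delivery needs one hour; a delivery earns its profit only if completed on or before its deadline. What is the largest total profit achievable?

Sort by profit descending; place each in the latest free slot ≤ its deadline.
Profit order: C=48 A=47 D=31 B=14 E=12
Assign: C→slot 1, A→slot 2, D skipped, B skipped, E skipped.
Slots: [1:C] [2:A]
Profit = 48 + 47 = 95

95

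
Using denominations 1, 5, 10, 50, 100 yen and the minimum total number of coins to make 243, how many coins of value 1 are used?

3

Greedy: take as many of the largest coin as possible, then repeat with the remainder.
243 = 2×100 + 4×10 + 3×1
Count of 1: 3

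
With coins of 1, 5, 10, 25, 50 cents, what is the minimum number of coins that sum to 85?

85 = 1×50 + 1×25 + 1×10
Total coins = 1 + 1 + 1 = 3

3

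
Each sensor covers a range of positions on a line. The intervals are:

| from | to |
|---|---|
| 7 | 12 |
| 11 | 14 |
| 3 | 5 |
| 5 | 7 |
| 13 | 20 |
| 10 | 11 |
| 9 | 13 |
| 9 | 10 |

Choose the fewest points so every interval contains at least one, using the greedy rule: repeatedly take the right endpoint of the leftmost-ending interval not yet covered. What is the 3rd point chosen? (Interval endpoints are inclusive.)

14

Process intervals by earliest right end; each time one isn't hit yet, stab at its right endpoint.
By right end: [3,5]  [5,7]  [9,10]  [10,11]  [7,12]  [9,13]  [11,14]  [13,20]
[3,5] uncovered → point at 5; [9,10] uncovered → point at 10; [11,14] uncovered → point at 14.
Points: 5, 10, 14 (3 total).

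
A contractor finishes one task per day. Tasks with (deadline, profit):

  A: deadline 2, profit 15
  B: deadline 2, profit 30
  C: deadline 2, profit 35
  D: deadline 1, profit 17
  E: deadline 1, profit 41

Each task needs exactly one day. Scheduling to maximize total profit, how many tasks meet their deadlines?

Take jobs in profit order; each goes to the latest open slot no later than its deadline.
By profit: E(d1,41), C(d2,35), B(d2,30), D(d1,17), A(d2,15)
E→slot 1; C→slot 2; B skipped; D skipped; A skipped.
2 of 5 scheduled.

2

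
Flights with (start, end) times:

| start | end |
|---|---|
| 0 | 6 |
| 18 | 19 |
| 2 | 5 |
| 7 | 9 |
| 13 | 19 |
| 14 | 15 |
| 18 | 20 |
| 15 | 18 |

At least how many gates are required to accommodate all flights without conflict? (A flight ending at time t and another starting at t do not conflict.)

The answer is the maximum number of intervals overlapping at any instant.
Events (time:±→running): 0:+→1 2:+→2 5:-→1 6:-→0 7:+→1 9:-→0 13:+→1 14:+→2 15:-→1 15:+→2 18:-→1 18:+→2 18:+→3 … peak 3.

3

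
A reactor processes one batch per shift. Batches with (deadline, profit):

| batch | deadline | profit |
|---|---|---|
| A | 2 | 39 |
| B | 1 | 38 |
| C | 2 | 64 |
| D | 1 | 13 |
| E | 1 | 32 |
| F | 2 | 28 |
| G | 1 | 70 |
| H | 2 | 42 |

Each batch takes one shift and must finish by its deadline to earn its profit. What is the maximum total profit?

134

Profit order: G=70 C=64 H=42 A=39 B=38 E=32 F=28 D=13
Assign: G→slot 1, C→slot 2, H skipped, A skipped, B skipped, E skipped, F skipped, D skipped.
Slots: [1:G] [2:C]
Profit = 70 + 64 = 134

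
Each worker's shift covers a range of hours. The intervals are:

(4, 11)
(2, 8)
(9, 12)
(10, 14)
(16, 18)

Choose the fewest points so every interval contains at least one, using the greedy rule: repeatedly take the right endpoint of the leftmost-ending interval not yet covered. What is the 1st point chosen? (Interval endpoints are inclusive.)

Sorted: [2,8] [4,11] [9,12] [10,14] [16,18]
{[2,8],[4,11]} hit by 8; {[9,12],[10,14]} hit by 12; {[16,18]} hit by 18.
Points: 8, 12, 18 (3 total).

8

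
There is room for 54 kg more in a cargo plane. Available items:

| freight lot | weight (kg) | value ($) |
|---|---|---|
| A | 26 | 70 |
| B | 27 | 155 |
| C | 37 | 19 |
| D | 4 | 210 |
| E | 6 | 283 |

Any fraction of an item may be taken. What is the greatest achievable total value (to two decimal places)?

693.77

Ratios (sorted): D 52.50, E 47.17, B 5.74, A 2.69, C 0.51
take D (4 @ 210); take E (6 @ 283); take B (27 @ 155); take 17/26 of A → 45.77. Capacity used 54/54.
Total value = 693.77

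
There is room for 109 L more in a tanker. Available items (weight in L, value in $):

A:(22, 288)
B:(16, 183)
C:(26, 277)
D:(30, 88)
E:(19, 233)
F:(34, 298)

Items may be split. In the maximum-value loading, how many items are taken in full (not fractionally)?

Sort by value per unit weight and fill in that order.
Ratios (sorted): A 13.09, E 12.26, B 11.44, C 10.65, F 8.76, D 2.93
take A (22 @ 288); take E (19 @ 233); take B (16 @ 183); take C (26 @ 277); take 26/34 of F → 227.88. Capacity used 109/109.
4 item(s) taken whole; one partial (take 26/34 of F).

4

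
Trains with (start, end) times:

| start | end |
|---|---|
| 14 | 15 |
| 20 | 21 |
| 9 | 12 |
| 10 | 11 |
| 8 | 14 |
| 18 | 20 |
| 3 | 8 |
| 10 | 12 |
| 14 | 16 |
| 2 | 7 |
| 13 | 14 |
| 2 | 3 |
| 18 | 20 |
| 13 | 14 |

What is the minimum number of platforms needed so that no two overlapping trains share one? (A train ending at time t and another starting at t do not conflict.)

4

Count concurrent intervals with a sweep; the peak is the room count.
starts: [2, 2, 3, 8, 9, 10, 10, 13, 13, 14, 14, 18, 18, 20]
ends:   [3, 7, 8, 11, 12, 12, 14, 14, 14, 15, 16, 20, 20, 21]
s2→1 s2→2 e3→1 s3→2 e7→1 e8→0 s8→1 s9→2 s10→3 s10→4  — peak 4.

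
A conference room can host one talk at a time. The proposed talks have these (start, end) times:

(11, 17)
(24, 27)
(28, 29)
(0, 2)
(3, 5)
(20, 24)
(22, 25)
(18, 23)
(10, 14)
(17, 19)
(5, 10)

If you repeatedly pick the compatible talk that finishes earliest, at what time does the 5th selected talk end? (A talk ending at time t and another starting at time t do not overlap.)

19

Order by finish time; keep every interval that doesn't clash with the previous kept one.
By end time: (0,2), (3,5), (5,10), (10,14), (11,17), (17,19), (18,23), (20,24), (22,25), (24,27), (28,29).
Pick (0,2); next start ≥ 2 → (3,5); next start ≥ 5 → (5,10); next start ≥ 10 → (10,14); next start ≥ 14 → (17,19); next start ≥ 19 → (20,24); next start ≥ 24 → (24,27); next start ≥ 27 → (28,29).
Selected: (0,2) (3,5) (5,10) (10,14) (17,19) (20,24) (24,27) (28,29)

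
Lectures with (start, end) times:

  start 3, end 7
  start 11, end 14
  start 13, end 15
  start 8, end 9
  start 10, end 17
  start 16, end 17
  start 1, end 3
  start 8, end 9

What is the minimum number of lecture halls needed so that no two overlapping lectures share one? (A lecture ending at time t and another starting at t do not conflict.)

3

The answer is the maximum number of intervals overlapping at any instant.
starts: [1, 3, 8, 8, 10, 11, 13, 16]
ends:   [3, 7, 9, 9, 14, 15, 17, 17]
s1→1 e3→0 s3→1 e7→0 s8→1 s8→2 e9→1 e9→0 s10→1 s11→2 s13→3  — peak 3.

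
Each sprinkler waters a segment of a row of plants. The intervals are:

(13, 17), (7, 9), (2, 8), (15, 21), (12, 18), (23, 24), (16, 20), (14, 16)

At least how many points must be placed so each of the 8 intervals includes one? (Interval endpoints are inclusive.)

By right end: [2,8]  [7,9]  [14,16]  [13,17]  [12,18]  [16,20]  [15,21]  [23,24]
[2,8] uncovered → point at 8; [14,16] uncovered → point at 16; [23,24] uncovered → point at 24.
Points: 8, 16, 24 (3 total).

3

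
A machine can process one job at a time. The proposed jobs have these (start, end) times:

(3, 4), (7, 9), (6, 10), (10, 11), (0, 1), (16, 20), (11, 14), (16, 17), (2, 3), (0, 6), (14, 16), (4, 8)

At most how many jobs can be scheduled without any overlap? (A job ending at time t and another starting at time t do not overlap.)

8

Sort by end time and greedily take each interval whose start is ≥ the last chosen end.
Sorted by end: (0,1)  (2,3)  (3,4)  (0,6)  (4,8)  (7,9)  (6,10)  (10,11)  (11,14)  (14,16)  (16,17)  (16,20)
take (0,1); take (2,3); take (3,4); take (4,8); skip (6,10); take (10,11); take (11,14); take (14,16); take (16,17).
Selected 8 jobs.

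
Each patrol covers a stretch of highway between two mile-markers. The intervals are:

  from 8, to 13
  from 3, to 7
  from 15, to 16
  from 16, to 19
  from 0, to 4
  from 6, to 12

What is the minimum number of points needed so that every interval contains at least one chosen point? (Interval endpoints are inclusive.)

Process intervals by earliest right end; each time one isn't hit yet, stab at its right endpoint.
Sorted: [0,4] [3,7] [6,12] [8,13] [15,16] [16,19]
{[0,4],[3,7]} hit by 4; {[6,12],[8,13]} hit by 12; {[15,16],[16,19]} hit by 16.
Points: 4, 12, 16 (3 total).

3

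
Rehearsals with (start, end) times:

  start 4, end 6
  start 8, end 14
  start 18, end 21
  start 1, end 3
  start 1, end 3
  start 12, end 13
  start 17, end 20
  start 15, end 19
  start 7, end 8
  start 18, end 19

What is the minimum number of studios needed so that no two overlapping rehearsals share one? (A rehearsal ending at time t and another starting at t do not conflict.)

The answer is the maximum number of intervals overlapping at any instant.
Events (time:±→running): 1:+→1 1:+→2 3:-→1 3:-→0 4:+→1 6:-→0 7:+→1 8:-→0 8:+→1 12:+→2 13:-→1 14:-→0 15:+→1 17:+→2 18:+→3 18:+→4 … peak 4.

4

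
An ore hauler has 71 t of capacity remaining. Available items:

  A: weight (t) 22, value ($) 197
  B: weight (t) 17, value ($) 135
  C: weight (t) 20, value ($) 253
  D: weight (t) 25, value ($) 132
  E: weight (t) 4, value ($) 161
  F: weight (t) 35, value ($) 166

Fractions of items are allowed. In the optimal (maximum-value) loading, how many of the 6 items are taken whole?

4

Order: E (161/4=40.25) > C (253/20=12.65) > A (197/22=8.95) > B (135/17=7.94) > D (132/25=5.28) > F (166/35=4.74)
Fill: take E (4 @ 161) → take C (20 @ 253) → take A (22 @ 197) → take B (17 @ 135) → take 8/25 of D → 42.24; 71/71 used.
4 item(s) taken whole; one partial (take 8/25 of D).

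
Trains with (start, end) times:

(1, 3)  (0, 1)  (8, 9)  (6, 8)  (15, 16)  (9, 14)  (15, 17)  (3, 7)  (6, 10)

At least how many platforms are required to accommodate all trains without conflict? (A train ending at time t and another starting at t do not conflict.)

starts: [0, 1, 3, 6, 6, 8, 9, 15, 15]
ends:   [1, 3, 7, 8, 9, 10, 14, 16, 17]
s0→1 e1→0 s1→1 e3→0 s3→1 s6→2 s6→3  — peak 3.

3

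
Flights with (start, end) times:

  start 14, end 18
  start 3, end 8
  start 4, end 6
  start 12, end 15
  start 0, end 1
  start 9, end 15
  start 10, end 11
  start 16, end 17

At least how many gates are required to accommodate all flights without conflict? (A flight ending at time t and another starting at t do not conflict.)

3

starts: [0, 3, 4, 9, 10, 12, 14, 16]
ends:   [1, 6, 8, 11, 15, 15, 17, 18]
s0→1 e1→0 s3→1 s4→2 e6→1 e8→0 s9→1 s10→2 e11→1 s12→2 s14→3  — peak 3.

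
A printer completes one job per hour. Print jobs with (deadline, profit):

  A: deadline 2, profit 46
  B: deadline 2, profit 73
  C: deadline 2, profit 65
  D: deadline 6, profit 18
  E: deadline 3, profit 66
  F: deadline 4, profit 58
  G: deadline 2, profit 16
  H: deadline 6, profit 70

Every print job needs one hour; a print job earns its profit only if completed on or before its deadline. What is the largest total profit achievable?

Sort by profit descending; place each in the latest free slot ≤ its deadline.
Profit order: B=73 H=70 E=66 C=65 F=58 A=46 D=18 G=16
Assign: B→slot 2, H→slot 6, E→slot 3, C→slot 1, F→slot 4, A skipped, D→slot 5, G skipped.
Slots: [1:C] [2:B] [3:E] [4:F] [5:D] [6:H]
Profit = 65 + 73 + 66 + 58 + 18 + 70 = 350

350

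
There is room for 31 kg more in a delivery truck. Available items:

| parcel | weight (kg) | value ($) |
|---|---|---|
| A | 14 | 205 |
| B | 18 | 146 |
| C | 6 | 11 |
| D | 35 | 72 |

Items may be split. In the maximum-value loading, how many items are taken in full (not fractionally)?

1

Sort by value per unit weight and fill in that order.
Order: A (205/14=14.64) > B (146/18=8.11) > D (72/35=2.06) > C (11/6=1.83)
Fill: take A (14 @ 205) → take 17/18 of B → 137.89; 31/31 used.
1 item(s) taken whole; one partial (take 17/18 of B).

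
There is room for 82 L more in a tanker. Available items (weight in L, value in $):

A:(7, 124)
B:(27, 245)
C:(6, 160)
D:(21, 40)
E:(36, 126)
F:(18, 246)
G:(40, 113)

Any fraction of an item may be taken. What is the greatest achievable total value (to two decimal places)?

859.00

Greedy by value/weight ratio, highest first.
Order: C (160/6=26.67) > A (124/7=17.71) > F (246/18=13.67) > B (245/27=9.07) > E (126/36=3.50) > G (113/40=2.83) > D (40/21=1.90)
Fill: take C (6 @ 160) → take A (7 @ 124) → take F (18 @ 246) → take B (27 @ 245) → take 24/36 of E → 84.00; 82/82 used.
Total value = 859.00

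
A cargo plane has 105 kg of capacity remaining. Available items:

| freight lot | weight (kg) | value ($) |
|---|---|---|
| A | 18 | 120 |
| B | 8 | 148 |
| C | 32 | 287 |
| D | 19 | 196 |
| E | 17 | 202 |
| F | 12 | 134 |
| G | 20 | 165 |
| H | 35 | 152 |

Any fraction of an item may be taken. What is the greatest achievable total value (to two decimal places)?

Greedy by value/weight ratio, highest first.
Ratios (sorted): B 18.50, E 11.88, F 11.17, D 10.32, C 8.97, G 8.25, A 6.67, H 4.34
take B (8 @ 148); take E (17 @ 202); take F (12 @ 134); take D (19 @ 196); take C (32 @ 287); take 17/20 of G → 140.25. Capacity used 105/105.
Total value = 1107.25

1107.25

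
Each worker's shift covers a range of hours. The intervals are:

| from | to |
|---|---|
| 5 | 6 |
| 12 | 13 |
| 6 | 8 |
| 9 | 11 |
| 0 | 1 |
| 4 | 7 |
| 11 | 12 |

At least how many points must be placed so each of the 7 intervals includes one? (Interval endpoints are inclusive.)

4

By right end: [0,1]  [5,6]  [4,7]  [6,8]  [9,11]  [11,12]  [12,13]
[0,1] uncovered → point at 1; [5,6] uncovered → point at 6; [9,11] uncovered → point at 11; [12,13] uncovered → point at 13.
Points: 1, 6, 11, 13 (4 total).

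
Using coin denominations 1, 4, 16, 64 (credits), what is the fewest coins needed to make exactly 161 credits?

161 = 2×64 + 2×16 + 1×1
Total coins = 2 + 2 + 1 = 5

5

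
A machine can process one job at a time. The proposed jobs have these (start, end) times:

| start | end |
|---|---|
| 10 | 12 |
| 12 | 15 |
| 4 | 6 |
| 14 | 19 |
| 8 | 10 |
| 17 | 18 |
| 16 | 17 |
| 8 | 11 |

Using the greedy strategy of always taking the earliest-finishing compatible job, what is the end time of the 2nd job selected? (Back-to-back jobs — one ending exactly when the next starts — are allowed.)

10

Sort by end time and greedily take each interval whose start is ≥ the last chosen end.
By end time: (4,6), (8,10), (8,11), (10,12), (12,15), (16,17), (17,18), (14,19).
Pick (4,6); next start ≥ 6 → (8,10); next start ≥ 10 → (10,12); next start ≥ 12 → (12,15); next start ≥ 15 → (16,17); next start ≥ 17 → (17,18).
Selected: (4,6) (8,10) (10,12) (12,15) (16,17) (17,18)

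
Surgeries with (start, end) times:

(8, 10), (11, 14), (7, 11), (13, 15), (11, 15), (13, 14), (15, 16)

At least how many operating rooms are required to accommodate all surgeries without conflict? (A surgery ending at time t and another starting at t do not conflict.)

Count concurrent intervals with a sweep; the peak is the room count.
starts: [7, 8, 11, 11, 13, 13, 15]
ends:   [10, 11, 14, 14, 15, 15, 16]
s7→1 s8→2 e10→1 e11→0 s11→1 s11→2 s13→3 s13→4  — peak 4.

4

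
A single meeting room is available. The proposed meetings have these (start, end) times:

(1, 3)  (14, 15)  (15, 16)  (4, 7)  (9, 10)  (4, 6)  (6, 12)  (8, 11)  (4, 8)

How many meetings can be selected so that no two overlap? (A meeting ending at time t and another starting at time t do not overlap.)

Greedy by earliest finish: after sorting by end time, pick each interval compatible with the last pick.
Sorted by end: (1,3)  (4,6)  (4,7)  (4,8)  (9,10)  (8,11)  (6,12)  (14,15)  (15,16)
take (1,3); take (4,6); skip (4,7); take (9,10); take (14,15); take (15,16).
Selected 5 meetings.

5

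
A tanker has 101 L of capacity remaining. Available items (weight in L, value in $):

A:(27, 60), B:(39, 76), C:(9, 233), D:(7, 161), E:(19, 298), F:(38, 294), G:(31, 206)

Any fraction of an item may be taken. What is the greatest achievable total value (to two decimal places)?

Greedy by value/weight ratio, highest first.
Order: C (233/9=25.89) > D (161/7=23.00) > E (298/19=15.68) > F (294/38=7.74) > G (206/31=6.65) > A (60/27=2.22) > B (76/39=1.95)
Fill: take C (9 @ 233) → take D (7 @ 161) → take E (19 @ 298) → take F (38 @ 294) → take 28/31 of G → 186.06; 101/101 used.
Total value = 1172.06

1172.06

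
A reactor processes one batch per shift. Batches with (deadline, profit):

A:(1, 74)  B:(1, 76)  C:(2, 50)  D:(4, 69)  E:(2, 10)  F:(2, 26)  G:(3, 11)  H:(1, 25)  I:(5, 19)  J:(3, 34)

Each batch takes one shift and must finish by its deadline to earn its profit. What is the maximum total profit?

Sort by profit descending; place each in the latest free slot ≤ its deadline.
By profit: B(d1,76), A(d1,74), D(d4,69), C(d2,50), J(d3,34), F(d2,26), H(d1,25), I(d5,19), G(d3,11), E(d2,10)
B→slot 1; A skipped; D→slot 4; C→slot 2; J→slot 3; F skipped; H skipped; I→slot 5; G skipped; E skipped.
Profit = 76 + 50 + 34 + 69 + 19 = 248

248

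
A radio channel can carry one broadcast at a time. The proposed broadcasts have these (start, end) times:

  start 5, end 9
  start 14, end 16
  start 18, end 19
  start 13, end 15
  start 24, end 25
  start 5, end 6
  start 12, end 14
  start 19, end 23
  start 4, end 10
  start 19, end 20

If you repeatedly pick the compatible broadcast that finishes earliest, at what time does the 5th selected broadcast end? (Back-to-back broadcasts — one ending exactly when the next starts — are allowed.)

Sort by end time and greedily take each interval whose start is ≥ the last chosen end.
Sorted by end: (5,6)  (5,9)  (4,10)  (12,14)  (13,15)  (14,16)  (18,19)  (19,20)  (19,23)  (24,25)
take (5,6); take (12,14); take (14,16); take (18,19); take (19,20); take (24,25).
Selected: (5,6) (12,14) (14,16) (18,19) (19,20) (24,25)

20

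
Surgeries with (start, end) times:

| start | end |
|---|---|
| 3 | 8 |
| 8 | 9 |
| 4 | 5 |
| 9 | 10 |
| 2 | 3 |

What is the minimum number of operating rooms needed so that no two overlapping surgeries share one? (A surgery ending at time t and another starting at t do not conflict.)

2

Events (time:±→running): 2:+→1 3:-→0 3:+→1 4:+→2 … peak 2.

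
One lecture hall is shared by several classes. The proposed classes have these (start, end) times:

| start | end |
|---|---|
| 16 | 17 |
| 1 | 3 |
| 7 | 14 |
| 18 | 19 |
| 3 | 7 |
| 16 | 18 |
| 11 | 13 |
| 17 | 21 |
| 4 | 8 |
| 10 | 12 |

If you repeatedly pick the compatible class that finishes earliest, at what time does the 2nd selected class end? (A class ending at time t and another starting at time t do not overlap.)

7

Sort by end time and greedily take each interval whose start is ≥ the last chosen end.
By end time: (1,3), (3,7), (4,8), (10,12), (11,13), (7,14), (16,17), (16,18), (18,19), (17,21).
Pick (1,3); next start ≥ 3 → (3,7); next start ≥ 7 → (10,12); next start ≥ 12 → (16,17); next start ≥ 17 → (18,19).
Selected: (1,3) (3,7) (10,12) (16,17) (18,19)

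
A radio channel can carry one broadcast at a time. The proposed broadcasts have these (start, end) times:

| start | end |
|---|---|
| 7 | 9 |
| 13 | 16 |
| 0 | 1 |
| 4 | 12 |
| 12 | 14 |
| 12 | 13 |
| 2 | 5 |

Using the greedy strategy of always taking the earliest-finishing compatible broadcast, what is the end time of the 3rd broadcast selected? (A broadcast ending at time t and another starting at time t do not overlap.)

Sort by end time and greedily take each interval whose start is ≥ the last chosen end.
Sorted by end: (0,1)  (2,5)  (7,9)  (4,12)  (12,13)  (12,14)  (13,16)
take (0,1); take (2,5); take (7,9); take (12,13); skip (12,14); take (13,16).
Selected: (0,1) (2,5) (7,9) (12,13) (13,16)

9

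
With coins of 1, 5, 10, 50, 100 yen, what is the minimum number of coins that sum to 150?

2

Greedy: take as many of the largest coin as possible, then repeat with the remainder.
150 = 1×100 + 1×50
Total coins = 1 + 1 = 2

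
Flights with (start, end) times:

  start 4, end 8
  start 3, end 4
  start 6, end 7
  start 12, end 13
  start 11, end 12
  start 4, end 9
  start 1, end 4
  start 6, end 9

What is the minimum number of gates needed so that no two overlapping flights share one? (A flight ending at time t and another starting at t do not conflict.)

Events (time:±→running): 1:+→1 3:+→2 4:-→1 4:-→0 4:+→1 4:+→2 6:+→3 6:+→4 … peak 4.

4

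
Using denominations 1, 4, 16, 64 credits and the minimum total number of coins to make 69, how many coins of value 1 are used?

Greedy: take as many of the largest coin as possible, then repeat with the remainder.
69 = 1×64 + 1×4 + 1×1
Count of 1: 1

1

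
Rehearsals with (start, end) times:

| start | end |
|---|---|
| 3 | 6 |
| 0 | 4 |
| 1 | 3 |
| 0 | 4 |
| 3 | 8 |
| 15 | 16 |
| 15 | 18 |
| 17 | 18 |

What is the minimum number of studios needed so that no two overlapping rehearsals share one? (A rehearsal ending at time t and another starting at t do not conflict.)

4

The answer is the maximum number of intervals overlapping at any instant.
starts: [0, 0, 1, 3, 3, 15, 15, 17]
ends:   [3, 4, 4, 6, 8, 16, 18, 18]
s0→1 s0→2 s1→3 e3→2 s3→3 s3→4  — peak 4.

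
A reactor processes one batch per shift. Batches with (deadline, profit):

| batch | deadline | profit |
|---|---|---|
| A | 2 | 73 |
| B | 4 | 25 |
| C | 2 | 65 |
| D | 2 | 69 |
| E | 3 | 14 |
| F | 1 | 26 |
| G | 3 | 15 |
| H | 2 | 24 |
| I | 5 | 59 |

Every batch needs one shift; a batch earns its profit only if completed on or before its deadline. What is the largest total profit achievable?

241

Profit order: A=73 D=69 C=65 I=59 F=26 B=25 H=24 G=15 E=14
Assign: A→slot 2, D→slot 1, C skipped, I→slot 5, F skipped, B→slot 4, H skipped, G→slot 3, E skipped.
Slots: [1:D] [2:A] [3:G] [4:B] [5:I]
Profit = 69 + 73 + 15 + 25 + 59 = 241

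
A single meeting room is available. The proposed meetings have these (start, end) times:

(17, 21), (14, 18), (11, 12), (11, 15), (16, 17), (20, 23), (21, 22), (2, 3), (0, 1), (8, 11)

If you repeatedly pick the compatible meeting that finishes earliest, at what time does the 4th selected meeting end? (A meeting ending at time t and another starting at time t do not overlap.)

Greedy by earliest finish: after sorting by end time, pick each interval compatible with the last pick.
By end time: (0,1), (2,3), (8,11), (11,12), (11,15), (16,17), (14,18), (17,21), (21,22), (20,23).
Pick (0,1); next start ≥ 1 → (2,3); next start ≥ 3 → (8,11); next start ≥ 11 → (11,12); next start ≥ 12 → (16,17); next start ≥ 17 → (17,21); next start ≥ 21 → (21,22).
Selected: (0,1) (2,3) (8,11) (11,12) (16,17) (17,21) (21,22)

12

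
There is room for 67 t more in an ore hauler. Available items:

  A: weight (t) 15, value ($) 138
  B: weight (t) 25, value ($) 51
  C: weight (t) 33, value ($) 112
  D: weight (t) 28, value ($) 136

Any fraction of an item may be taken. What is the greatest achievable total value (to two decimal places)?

Sort by value per unit weight and fill in that order.
Order: A (138/15=9.20) > D (136/28=4.86) > C (112/33=3.39) > B (51/25=2.04)
Fill: take A (15 @ 138) → take D (28 @ 136) → take 24/33 of C → 81.45; 67/67 used.
Total value = 355.45

355.45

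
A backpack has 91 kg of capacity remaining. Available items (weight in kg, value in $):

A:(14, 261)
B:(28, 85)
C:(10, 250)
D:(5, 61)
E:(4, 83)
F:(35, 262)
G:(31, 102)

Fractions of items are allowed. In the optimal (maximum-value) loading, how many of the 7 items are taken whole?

Sort by value per unit weight and fill in that order.
Ratios (sorted): C 25.00, E 20.75, A 18.64, D 12.20, F 7.49, G 3.29, B 3.04
take C (10 @ 250); take E (4 @ 83); take A (14 @ 261); take D (5 @ 61); take F (35 @ 262); take 23/31 of G → 75.68. Capacity used 91/91.
5 item(s) taken whole; one partial (take 23/31 of G).

5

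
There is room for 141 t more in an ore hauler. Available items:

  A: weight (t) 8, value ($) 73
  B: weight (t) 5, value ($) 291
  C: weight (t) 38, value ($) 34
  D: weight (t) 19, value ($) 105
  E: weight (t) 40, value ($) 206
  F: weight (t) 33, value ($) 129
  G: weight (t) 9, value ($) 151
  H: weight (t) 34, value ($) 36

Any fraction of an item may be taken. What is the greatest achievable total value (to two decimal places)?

983.59

Order: B (291/5=58.20) > G (151/9=16.78) > A (73/8=9.12) > D (105/19=5.53) > E (206/40=5.15) > F (129/33=3.91) > H (36/34=1.06) > C (34/38=0.89)
Fill: take B (5 @ 291) → take G (9 @ 151) → take A (8 @ 73) → take D (19 @ 105) → take E (40 @ 206) → take F (33 @ 129) → take 27/34 of H → 28.59; 141/141 used.
Total value = 983.59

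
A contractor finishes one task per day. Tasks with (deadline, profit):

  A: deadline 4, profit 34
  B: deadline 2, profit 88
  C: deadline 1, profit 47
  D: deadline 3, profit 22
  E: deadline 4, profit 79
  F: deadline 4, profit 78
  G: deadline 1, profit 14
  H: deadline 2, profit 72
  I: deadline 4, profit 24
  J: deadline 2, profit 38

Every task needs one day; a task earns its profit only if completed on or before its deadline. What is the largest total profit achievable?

317

Take jobs in profit order; each goes to the latest open slot no later than its deadline.
Profit order: B=88 E=79 F=78 H=72 C=47 J=38 A=34 I=24 D=22 G=14
Assign: B→slot 2, E→slot 4, F→slot 3, H→slot 1, C skipped, J skipped, A skipped, I skipped, D skipped, G skipped.
Slots: [1:H] [2:B] [3:F] [4:E]
Profit = 72 + 88 + 78 + 79 = 317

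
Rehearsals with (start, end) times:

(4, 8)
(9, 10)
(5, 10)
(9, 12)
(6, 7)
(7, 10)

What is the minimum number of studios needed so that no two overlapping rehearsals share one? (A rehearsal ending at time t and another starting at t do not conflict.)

4

Count concurrent intervals with a sweep; the peak is the room count.
Events (time:±→running): 4:+→1 5:+→2 6:+→3 7:-→2 7:+→3 8:-→2 9:+→3 9:+→4 … peak 4.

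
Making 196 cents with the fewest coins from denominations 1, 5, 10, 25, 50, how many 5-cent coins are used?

0

Use the largest denomination that fits, subtract, and repeat.
196 = 3×50 + 1×25 + 2×10 + 1×1
Count of 5: 0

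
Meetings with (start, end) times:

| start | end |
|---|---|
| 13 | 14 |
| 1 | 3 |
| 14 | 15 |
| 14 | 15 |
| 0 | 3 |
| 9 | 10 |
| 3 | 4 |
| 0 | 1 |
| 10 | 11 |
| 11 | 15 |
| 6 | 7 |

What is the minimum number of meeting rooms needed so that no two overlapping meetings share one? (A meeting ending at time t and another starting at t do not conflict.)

Count concurrent intervals with a sweep; the peak is the room count.
Events (time:±→running): 0:+→1 0:+→2 1:-→1 1:+→2 3:-→1 3:-→0 3:+→1 4:-→0 6:+→1 7:-→0 9:+→1 10:-→0 10:+→1 11:-→0 11:+→1 13:+→2 14:-→1 14:+→2 14:+→3 … peak 3.

3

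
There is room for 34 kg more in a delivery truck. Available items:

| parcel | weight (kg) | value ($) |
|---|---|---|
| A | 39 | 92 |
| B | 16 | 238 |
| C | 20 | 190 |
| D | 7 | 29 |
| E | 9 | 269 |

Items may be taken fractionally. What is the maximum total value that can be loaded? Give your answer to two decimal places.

592.50

Sort by value per unit weight and fill in that order.
Ratios (sorted): E 29.89, B 14.88, C 9.50, D 4.14, A 2.36
take E (9 @ 269); take B (16 @ 238); take 9/20 of C → 85.50. Capacity used 34/34.
Total value = 592.50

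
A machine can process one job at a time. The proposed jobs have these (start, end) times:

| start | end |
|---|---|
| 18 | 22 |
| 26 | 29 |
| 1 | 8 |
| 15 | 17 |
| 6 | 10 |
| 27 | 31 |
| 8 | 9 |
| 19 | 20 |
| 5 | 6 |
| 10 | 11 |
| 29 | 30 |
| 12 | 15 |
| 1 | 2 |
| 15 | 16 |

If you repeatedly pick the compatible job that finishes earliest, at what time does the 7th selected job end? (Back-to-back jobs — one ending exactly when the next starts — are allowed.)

20

Sort by end time and greedily take each interval whose start is ≥ the last chosen end.
By end time: (1,2), (5,6), (1,8), (8,9), (6,10), (10,11), (12,15), (15,16), (15,17), (19,20), (18,22), (26,29), (29,30), (27,31).
Pick (1,2); next start ≥ 2 → (5,6); next start ≥ 6 → (8,9); next start ≥ 9 → (10,11); next start ≥ 11 → (12,15); next start ≥ 15 → (15,16); next start ≥ 16 → (19,20); next start ≥ 20 → (26,29); next start ≥ 29 → (29,30).
Selected: (1,2) (5,6) (8,9) (10,11) (12,15) (15,16) (19,20) (26,29) (29,30)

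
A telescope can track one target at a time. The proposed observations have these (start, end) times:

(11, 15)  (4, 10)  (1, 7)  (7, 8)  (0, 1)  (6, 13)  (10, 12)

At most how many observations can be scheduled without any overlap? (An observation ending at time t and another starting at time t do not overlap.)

4

Greedy by earliest finish: after sorting by end time, pick each interval compatible with the last pick.
Sorted by end: (0,1)  (1,7)  (7,8)  (4,10)  (10,12)  (6,13)  (11,15)
take (0,1); take (1,7); take (7,8); skip (4,10); take (10,12); skip (6,13).
Selected 4 observations.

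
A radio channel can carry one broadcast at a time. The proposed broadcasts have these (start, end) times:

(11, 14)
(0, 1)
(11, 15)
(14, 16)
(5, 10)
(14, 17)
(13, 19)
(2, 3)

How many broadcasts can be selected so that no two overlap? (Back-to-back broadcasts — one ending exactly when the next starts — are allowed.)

5

Greedy by earliest finish: after sorting by end time, pick each interval compatible with the last pick.
Sorted by end: (0,1)  (2,3)  (5,10)  (11,14)  (11,15)  (14,16)  (14,17)  (13,19)
take (0,1); take (2,3); take (5,10); take (11,14); take (14,16); skip (14,17); skip (13,19).
Selected 5 broadcasts.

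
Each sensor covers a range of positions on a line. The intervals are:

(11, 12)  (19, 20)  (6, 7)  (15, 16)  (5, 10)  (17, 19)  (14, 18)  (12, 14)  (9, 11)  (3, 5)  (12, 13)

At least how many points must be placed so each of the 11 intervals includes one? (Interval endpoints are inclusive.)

6

Process intervals by earliest right end; each time one isn't hit yet, stab at its right endpoint.
By right end: [3,5]  [6,7]  [5,10]  [9,11]  [11,12]  [12,13]  [12,14]  [15,16]  [14,18]  [17,19]  [19,20]
[3,5] uncovered → point at 5; [6,7] uncovered → point at 7; [9,11] uncovered → point at 11; [12,13] uncovered → point at 13; [15,16] uncovered → point at 16; [17,19] uncovered → point at 19.
Points: 5, 7, 11, 13, 16, 19 (6 total).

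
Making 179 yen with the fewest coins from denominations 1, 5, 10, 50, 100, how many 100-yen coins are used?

179 = 1×100 + 1×50 + 2×10 + 1×5 + 4×1
Count of 100: 1

1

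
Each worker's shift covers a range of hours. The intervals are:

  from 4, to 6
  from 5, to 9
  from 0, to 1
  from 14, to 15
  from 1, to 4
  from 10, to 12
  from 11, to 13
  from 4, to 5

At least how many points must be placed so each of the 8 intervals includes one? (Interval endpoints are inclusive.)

Process intervals by earliest right end; each time one isn't hit yet, stab at its right endpoint.
By right end: [0,1]  [1,4]  [4,5]  [4,6]  [5,9]  [10,12]  [11,13]  [14,15]
[0,1] uncovered → point at 1; [4,5] uncovered → point at 5; [10,12] uncovered → point at 12; [14,15] uncovered → point at 15.
Points: 1, 5, 12, 15 (4 total).

4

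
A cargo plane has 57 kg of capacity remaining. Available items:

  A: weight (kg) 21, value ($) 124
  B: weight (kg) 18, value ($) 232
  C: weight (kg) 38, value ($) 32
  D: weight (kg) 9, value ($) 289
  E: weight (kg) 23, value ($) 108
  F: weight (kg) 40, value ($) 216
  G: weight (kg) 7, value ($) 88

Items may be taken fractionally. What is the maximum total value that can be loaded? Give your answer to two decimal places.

743.80

Order: D (289/9=32.11) > B (232/18=12.89) > G (88/7=12.57) > A (124/21=5.90) > F (216/40=5.40) > E (108/23=4.70) > C (32/38=0.84)
Fill: take D (9 @ 289) → take B (18 @ 232) → take G (7 @ 88) → take A (21 @ 124) → take 2/40 of F → 10.80; 57/57 used.
Total value = 743.80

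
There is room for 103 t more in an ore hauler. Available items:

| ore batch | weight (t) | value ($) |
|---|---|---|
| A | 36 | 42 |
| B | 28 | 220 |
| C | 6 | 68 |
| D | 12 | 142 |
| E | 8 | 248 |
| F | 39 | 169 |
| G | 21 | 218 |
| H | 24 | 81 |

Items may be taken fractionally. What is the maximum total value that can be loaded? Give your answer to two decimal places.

1017.33

Greedy by value/weight ratio, highest first.
Order: E (248/8=31.00) > D (142/12=11.83) > C (68/6=11.33) > G (218/21=10.38) > B (220/28=7.86) > F (169/39=4.33) > H (81/24=3.38) > A (42/36=1.17)
Fill: take E (8 @ 248) → take D (12 @ 142) → take C (6 @ 68) → take G (21 @ 218) → take B (28 @ 220) → take 28/39 of F → 121.33; 103/103 used.
Total value = 1017.33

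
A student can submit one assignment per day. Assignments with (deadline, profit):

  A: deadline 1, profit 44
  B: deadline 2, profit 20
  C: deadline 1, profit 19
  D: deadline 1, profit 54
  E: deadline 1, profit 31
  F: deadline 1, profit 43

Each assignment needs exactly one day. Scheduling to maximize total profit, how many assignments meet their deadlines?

2

Sort by profit descending; place each in the latest free slot ≤ its deadline.
Profit order: D=54 A=44 F=43 E=31 B=20 C=19
Assign: D→slot 1, A skipped, F skipped, E skipped, B→slot 2, C skipped.
Slots: [1:D] [2:B]
2 of 6 scheduled.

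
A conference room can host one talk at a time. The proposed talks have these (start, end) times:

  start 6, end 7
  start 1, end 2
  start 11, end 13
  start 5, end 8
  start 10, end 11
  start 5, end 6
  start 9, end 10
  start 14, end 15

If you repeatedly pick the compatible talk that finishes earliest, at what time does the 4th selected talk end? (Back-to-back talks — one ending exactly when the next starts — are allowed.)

10

Sorted by end: (1,2)  (5,6)  (6,7)  (5,8)  (9,10)  (10,11)  (11,13)  (14,15)
take (1,2); take (5,6); take (6,7); take (9,10); take (10,11); take (11,13); take (14,15).
Selected: (1,2) (5,6) (6,7) (9,10) (10,11) (11,13) (14,15)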